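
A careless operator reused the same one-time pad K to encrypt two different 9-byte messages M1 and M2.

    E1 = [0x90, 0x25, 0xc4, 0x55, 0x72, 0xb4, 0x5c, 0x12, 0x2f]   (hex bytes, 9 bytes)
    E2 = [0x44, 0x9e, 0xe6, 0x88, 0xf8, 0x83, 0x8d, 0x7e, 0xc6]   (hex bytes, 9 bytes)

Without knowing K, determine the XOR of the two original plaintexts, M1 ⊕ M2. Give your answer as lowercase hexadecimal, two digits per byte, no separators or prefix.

E1 ⊕ E2 = (M1 ⊕ K) ⊕ (M2 ⊕ K) = M1 ⊕ M2 — the shared key cancels under XOR.
144 ⊕  68 = 212
 37 ⊕ 158 = 187
196 ⊕ 230 =  34
 85 ⊕ 136 = 221
114 ⊕ 248 = 138
180 ⊕ 131 =  55
 92 ⊕ 141 = 209
 18 ⊕ 126 = 108
 47 ⊕ 198 = 233

d4bb22dd8a37d16ce9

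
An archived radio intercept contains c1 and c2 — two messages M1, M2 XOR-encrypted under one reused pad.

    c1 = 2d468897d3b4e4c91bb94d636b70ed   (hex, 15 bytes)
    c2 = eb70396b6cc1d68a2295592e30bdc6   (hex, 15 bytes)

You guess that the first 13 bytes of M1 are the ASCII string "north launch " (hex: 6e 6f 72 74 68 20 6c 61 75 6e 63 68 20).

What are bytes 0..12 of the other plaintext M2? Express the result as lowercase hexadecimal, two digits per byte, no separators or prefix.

First, c1 ⊕ c2 = (M1 ⊕ K) ⊕ (M2 ⊕ K) = M1 ⊕ M2, so the key drops out. Then M2 = (M1 ⊕ M2) ⊕ M1 over the first 13 bytes.
byte 0: (2d XOR eb) XOR 6e = c6 XOR 6e = a8
byte 1: (46 XOR 70) XOR 6f = 36 XOR 6f = 59
byte 2: (88 XOR 39) XOR 72 = b1 XOR 72 = c3
byte 3: (97 XOR 6b) XOR 74 = fc XOR 74 = 88
byte 4: (d3 XOR 6c) XOR 68 = bf XOR 68 = d7
byte 5: (b4 XOR c1) XOR 20 = 75 XOR 20 = 55
byte 6: (e4 XOR d6) XOR 6c = 32 XOR 6c = 5e
byte 7: (c9 XOR 8a) XOR 61 = 43 XOR 61 = 22
byte 8: (1b XOR 22) XOR 75 = 39 XOR 75 = 4c
byte 9: (b9 XOR 95) XOR 6e = 2c XOR 6e = 42
byte 10: (4d XOR 59) XOR 63 = 14 XOR 63 = 77
byte 11: (63 XOR 2e) XOR 68 = 4d XOR 68 = 25
byte 12: (6b XOR 30) XOR 20 = 5b XOR 20 = 7b

a859c388d7555e224c4277257b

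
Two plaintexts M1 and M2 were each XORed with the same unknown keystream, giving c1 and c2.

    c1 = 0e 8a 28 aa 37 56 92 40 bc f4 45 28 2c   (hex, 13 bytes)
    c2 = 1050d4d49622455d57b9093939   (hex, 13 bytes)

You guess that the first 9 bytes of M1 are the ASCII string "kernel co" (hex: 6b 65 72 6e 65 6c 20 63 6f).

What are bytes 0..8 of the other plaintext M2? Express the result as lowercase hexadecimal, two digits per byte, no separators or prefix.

First, c1 ⊕ c2 = (M1 ⊕ K) ⊕ (M2 ⊕ K) = M1 ⊕ M2, so the key drops out. Then M2 = (M1 ⊕ M2) ⊕ M1 over the first 9 bytes.
byte 0: (0e xor 10) xor 6b = 1e xor 6b = 75
byte 1: (8a xor 50) xor 65 = da xor 65 = bf
byte 2: (28 xor d4) xor 72 = fc xor 72 = 8e
byte 3: (aa xor d4) xor 6e = 7e xor 6e = 10
byte 4: (37 xor 96) xor 65 = a1 xor 65 = c4
byte 5: (56 xor 22) xor 6c = 74 xor 6c = 18
byte 6: (92 xor 45) xor 20 = d7 xor 20 = f7
byte 7: (40 xor 5d) xor 63 = 1d xor 63 = 7e
byte 8: (bc xor 57) xor 6f = eb xor 6f = 84

75bf8e10c418f77e84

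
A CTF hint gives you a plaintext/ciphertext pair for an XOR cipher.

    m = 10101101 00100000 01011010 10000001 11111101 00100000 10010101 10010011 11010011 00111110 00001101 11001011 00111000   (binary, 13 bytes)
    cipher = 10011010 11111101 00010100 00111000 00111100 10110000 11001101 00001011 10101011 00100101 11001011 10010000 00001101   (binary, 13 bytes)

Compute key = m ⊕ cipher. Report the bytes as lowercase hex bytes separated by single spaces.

Since cipher = m ⊕ key, XORing both sides with m gives key = m ⊕ cipher.
ad xor 9a = 37
20 xor fd = dd
5a xor 14 = 4e
81 xor 38 = b9
fd xor 3c = c1
20 xor b0 = 90
95 xor cd = 58
93 xor 0b = 98
d3 xor ab = 78
3e xor 25 = 1b
0d xor cb = c6
cb xor 90 = 5b
38 xor 0d = 35

37 dd 4e b9 c1 90 58 98 78 1b c6 5b 35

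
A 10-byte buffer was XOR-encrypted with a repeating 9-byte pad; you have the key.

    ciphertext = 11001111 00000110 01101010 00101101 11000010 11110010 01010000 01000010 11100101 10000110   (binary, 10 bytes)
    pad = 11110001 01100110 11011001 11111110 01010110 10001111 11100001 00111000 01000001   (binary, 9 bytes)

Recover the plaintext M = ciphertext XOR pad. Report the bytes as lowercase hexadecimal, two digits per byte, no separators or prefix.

The 9-byte key repeats, so the effective keystream is f1 66 d9 fe 56 8f e1 38 41 f1.
byte 0: 207 ⊕ 241 =  62
byte 1:   6 ⊕ 102 =  96
byte 2: 106 ⊕ 217 = 179
byte 3:  45 ⊕ 254 = 211
byte 4: 194 ⊕  86 = 148
byte 5: 242 ⊕ 143 = 125
byte 6:  80 ⊕ 225 = 177
byte 7:  66 ⊕  56 = 122
byte 8: 229 ⊕  65 = 164
byte 9: 134 ⊕ 241 = 119

3e60b3d3947db17aa477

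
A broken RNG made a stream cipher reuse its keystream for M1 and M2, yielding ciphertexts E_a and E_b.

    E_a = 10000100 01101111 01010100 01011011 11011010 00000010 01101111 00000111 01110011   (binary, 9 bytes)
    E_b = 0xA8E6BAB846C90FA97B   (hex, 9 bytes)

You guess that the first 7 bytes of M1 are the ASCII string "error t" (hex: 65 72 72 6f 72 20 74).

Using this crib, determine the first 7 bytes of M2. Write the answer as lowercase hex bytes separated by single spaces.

49 fb 9c 8c ee eb 14

First, E_a ⊕ E_b = (M1 ⊕ K) ⊕ (M2 ⊕ K) = M1 ⊕ M2, so the key drops out. Then M2 = (M1 ⊕ M2) ⊕ M1 over the first 7 bytes.
byte 0: (84 ^ a8) ^ 65 = 2c ^ 65 = 49
byte 1: (6f ^ e6) ^ 72 = 89 ^ 72 = fb
byte 2: (54 ^ ba) ^ 72 = ee ^ 72 = 9c
byte 3: (5b ^ b8) ^ 6f = e3 ^ 6f = 8c
byte 4: (da ^ 46) ^ 72 = 9c ^ 72 = ee
byte 5: (02 ^ c9) ^ 20 = cb ^ 20 = eb
byte 6: (6f ^ 0f) ^ 74 = 60 ^ 74 = 14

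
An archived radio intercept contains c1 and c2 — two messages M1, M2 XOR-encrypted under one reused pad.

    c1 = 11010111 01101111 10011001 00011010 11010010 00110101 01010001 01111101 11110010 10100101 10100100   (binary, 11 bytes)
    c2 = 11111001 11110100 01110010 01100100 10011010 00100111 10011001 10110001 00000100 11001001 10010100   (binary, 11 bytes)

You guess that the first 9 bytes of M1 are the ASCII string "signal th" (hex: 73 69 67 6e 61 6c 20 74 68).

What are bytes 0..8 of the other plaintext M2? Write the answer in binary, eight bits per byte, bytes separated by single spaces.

01011101 11110010 10001100 00010000 00101001 01111110 11101000 10111000 10011110

First, c1 ⊕ c2 = (M1 ⊕ K) ⊕ (M2 ⊕ K) = M1 ⊕ M2, so the key drops out. Then M2 = (M1 ⊕ M2) ⊕ M1 over the first 9 bytes.
byte 0: (d7 XOR f9) XOR 73 = 2e XOR 73 = 5d
byte 1: (6f XOR f4) XOR 69 = 9b XOR 69 = f2
byte 2: (99 XOR 72) XOR 67 = eb XOR 67 = 8c
byte 3: (1a XOR 64) XOR 6e = 7e XOR 6e = 10
byte 4: (d2 XOR 9a) XOR 61 = 48 XOR 61 = 29
byte 5: (35 XOR 27) XOR 6c = 12 XOR 6c = 7e
byte 6: (51 XOR 99) XOR 20 = c8 XOR 20 = e8
byte 7: (7d XOR b1) XOR 74 = cc XOR 74 = b8
byte 8: (f2 XOR 04) XOR 68 = f6 XOR 68 = 9e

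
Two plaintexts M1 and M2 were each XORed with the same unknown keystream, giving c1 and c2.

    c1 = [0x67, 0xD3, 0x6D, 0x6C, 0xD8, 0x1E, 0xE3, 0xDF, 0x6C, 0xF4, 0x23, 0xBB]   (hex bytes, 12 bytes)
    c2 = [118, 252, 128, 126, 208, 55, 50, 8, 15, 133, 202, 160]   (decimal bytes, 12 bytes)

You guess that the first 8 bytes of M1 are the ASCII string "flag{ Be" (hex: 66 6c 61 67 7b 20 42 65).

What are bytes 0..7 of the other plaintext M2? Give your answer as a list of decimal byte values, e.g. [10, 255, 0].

[119, 67, 140, 117, 115, 9, 147, 178]

First, c1 ⊕ c2 = (M1 ⊕ K) ⊕ (M2 ⊕ K) = M1 ⊕ M2, so the key drops out. Then M2 = (M1 ⊕ M2) ⊕ M1 over the first 8 bytes.
byte 0: (67 XOR 76) XOR 66 = 11 XOR 66 = 77
byte 1: (d3 XOR fc) XOR 6c = 2f XOR 6c = 43
byte 2: (6d XOR 80) XOR 61 = ed XOR 61 = 8c
byte 3: (6c XOR 7e) XOR 67 = 12 XOR 67 = 75
byte 4: (d8 XOR d0) XOR 7b = 08 XOR 7b = 73
byte 5: (1e XOR 37) XOR 20 = 29 XOR 20 = 09
byte 6: (e3 XOR 32) XOR 42 = d1 XOR 42 = 93
byte 7: (df XOR 08) XOR 65 = d7 XOR 65 = b2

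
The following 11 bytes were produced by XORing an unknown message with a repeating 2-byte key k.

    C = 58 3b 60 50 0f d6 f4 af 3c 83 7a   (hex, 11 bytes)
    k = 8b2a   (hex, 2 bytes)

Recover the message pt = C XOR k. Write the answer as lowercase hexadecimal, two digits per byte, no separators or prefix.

d311eb7a84fc7f85b7a9f1

The 2-byte key repeats, so the effective keystream is 8b 2a 8b 2a 8b 2a 8b 2a 8b 2a 8b.
byte 0: 58 XOR 8b = d3
byte 1: 3b XOR 2a = 11
byte 2: 60 XOR 8b = eb
byte 3: 50 XOR 2a = 7a
byte 4: 0f XOR 8b = 84
byte 5: d6 XOR 2a = fc
byte 6: f4 XOR 8b = 7f
byte 7: af XOR 2a = 85
byte 8: 3c XOR 8b = b7
byte 9: 83 XOR 2a = a9
byte 10: 7a XOR 8b = f1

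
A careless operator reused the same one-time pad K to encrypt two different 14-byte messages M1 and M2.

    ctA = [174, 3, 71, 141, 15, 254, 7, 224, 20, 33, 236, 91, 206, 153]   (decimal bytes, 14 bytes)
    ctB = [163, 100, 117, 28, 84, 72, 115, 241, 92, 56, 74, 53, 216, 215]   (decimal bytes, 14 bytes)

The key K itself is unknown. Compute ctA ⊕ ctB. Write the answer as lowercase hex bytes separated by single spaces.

0d 67 32 91 5b b6 74 11 48 19 a6 6e 16 4e

ctA ⊕ ctB = (M1 ⊕ K) ⊕ (M2 ⊕ K) = M1 ⊕ M2 — the shared key cancels under XOR.
174 XOR 163 =  13
  3 XOR 100 = 103
 71 XOR 117 =  50
141 XOR  28 = 145
 15 XOR  84 =  91
254 XOR  72 = 182
  7 XOR 115 = 116
224 XOR 241 =  17
 20 XOR  92 =  72
 33 XOR  56 =  25
236 XOR  74 = 166
 91 XOR  53 = 110
206 XOR 216 =  22
153 XOR 215 =  78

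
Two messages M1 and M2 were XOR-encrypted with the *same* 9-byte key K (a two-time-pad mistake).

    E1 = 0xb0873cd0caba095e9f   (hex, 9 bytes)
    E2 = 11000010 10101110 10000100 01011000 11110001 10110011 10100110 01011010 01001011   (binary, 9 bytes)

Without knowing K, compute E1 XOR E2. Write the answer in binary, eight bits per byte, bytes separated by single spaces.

E1 ⊕ E2 = (M1 ⊕ K) ⊕ (M2 ⊕ K) = M1 ⊕ M2 — the shared key cancels under XOR.
10110000 ⊕ 11000010 = 01110010
10000111 ⊕ 10101110 = 00101001
00111100 ⊕ 10000100 = 10111000
11010000 ⊕ 01011000 = 10001000
11001010 ⊕ 11110001 = 00111011
10111010 ⊕ 10110011 = 00001001
00001001 ⊕ 10100110 = 10101111
01011110 ⊕ 01011010 = 00000100
10011111 ⊕ 01001011 = 11010100

01110010 00101001 10111000 10001000 00111011 00001001 10101111 00000100 11010100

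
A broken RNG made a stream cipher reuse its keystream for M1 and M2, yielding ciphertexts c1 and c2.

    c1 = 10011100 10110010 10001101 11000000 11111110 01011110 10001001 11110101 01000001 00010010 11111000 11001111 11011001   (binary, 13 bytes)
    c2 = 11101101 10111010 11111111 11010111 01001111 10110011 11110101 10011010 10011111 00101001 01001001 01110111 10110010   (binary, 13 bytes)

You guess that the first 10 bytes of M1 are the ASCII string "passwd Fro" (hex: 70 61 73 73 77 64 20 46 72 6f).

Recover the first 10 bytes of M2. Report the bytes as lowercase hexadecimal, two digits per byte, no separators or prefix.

First, c1 ⊕ c2 = (M1 ⊕ K) ⊕ (M2 ⊕ K) = M1 ⊕ M2, so the key drops out. Then M2 = (M1 ⊕ M2) ⊕ M1 over the first 10 bytes.
byte 0: (9c XOR ed) XOR 70 = 71 XOR 70 = 01
byte 1: (b2 XOR ba) XOR 61 = 08 XOR 61 = 69
byte 2: (8d XOR ff) XOR 73 = 72 XOR 73 = 01
byte 3: (c0 XOR d7) XOR 73 = 17 XOR 73 = 64
byte 4: (fe XOR 4f) XOR 77 = b1 XOR 77 = c6
byte 5: (5e XOR b3) XOR 64 = ed XOR 64 = 89
byte 6: (89 XOR f5) XOR 20 = 7c XOR 20 = 5c
byte 7: (f5 XOR 9a) XOR 46 = 6f XOR 46 = 29
byte 8: (41 XOR 9f) XOR 72 = de XOR 72 = ac
byte 9: (12 XOR 29) XOR 6f = 3b XOR 6f = 54

01690164c6895c29ac54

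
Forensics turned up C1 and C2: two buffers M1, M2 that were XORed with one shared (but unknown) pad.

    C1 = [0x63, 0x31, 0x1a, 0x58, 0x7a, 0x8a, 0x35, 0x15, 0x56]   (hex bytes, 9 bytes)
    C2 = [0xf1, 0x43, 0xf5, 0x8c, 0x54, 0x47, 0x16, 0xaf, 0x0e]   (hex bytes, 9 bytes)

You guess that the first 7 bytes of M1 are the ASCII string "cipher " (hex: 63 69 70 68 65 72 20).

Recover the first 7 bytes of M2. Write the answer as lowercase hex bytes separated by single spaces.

First, C1 ⊕ C2 = (M1 ⊕ K) ⊕ (M2 ⊕ K) = M1 ⊕ M2, so the key drops out. Then M2 = (M1 ⊕ M2) ⊕ M1 over the first 7 bytes.
byte 0: (63 xor f1) xor 63 = 92 xor 63 = f1
byte 1: (31 xor 43) xor 69 = 72 xor 69 = 1b
byte 2: (1a xor f5) xor 70 = ef xor 70 = 9f
byte 3: (58 xor 8c) xor 68 = d4 xor 68 = bc
byte 4: (7a xor 54) xor 65 = 2e xor 65 = 4b
byte 5: (8a xor 47) xor 72 = cd xor 72 = bf
byte 6: (35 xor 16) xor 20 = 23 xor 20 = 03

f1 1b 9f bc 4b bf 03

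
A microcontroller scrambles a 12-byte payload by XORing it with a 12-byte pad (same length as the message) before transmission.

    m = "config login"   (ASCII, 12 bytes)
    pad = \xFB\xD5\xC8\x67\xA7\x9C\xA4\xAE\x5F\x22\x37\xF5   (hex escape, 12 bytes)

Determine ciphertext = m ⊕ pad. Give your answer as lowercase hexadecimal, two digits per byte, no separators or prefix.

98baa601cefb84c230455e9b

byte 0: 63 ^ fb = 98
byte 1: 6f ^ d5 = ba
byte 2: 6e ^ c8 = a6
byte 3: 66 ^ 67 = 01
byte 4: 69 ^ a7 = ce
byte 5: 67 ^ 9c = fb
byte 6: 20 ^ a4 = 84
byte 7: 6c ^ ae = c2
byte 8: 6f ^ 5f = 30
byte 9: 67 ^ 22 = 45
byte 10: 69 ^ 37 = 5e
byte 11: 6e ^ f5 = 9b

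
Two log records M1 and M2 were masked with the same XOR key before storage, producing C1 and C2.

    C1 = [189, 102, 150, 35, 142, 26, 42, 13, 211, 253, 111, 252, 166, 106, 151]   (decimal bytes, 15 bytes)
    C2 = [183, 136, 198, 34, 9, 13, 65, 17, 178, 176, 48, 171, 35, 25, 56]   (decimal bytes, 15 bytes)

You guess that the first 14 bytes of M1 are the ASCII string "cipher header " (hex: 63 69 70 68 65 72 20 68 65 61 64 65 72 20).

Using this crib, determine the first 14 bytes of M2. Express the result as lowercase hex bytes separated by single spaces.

69 87 20 69 e2 65 4b 74 04 2c 3b 32 f7 53

First, C1 ⊕ C2 = (M1 ⊕ K) ⊕ (M2 ⊕ K) = M1 ⊕ M2, so the key drops out. Then M2 = (M1 ⊕ M2) ⊕ M1 over the first 14 bytes.
byte 0: (bd XOR b7) XOR 63 = 0a XOR 63 = 69
byte 1: (66 XOR 88) XOR 69 = ee XOR 69 = 87
byte 2: (96 XOR c6) XOR 70 = 50 XOR 70 = 20
byte 3: (23 XOR 22) XOR 68 = 01 XOR 68 = 69
byte 4: (8e XOR 09) XOR 65 = 87 XOR 65 = e2
byte 5: (1a XOR 0d) XOR 72 = 17 XOR 72 = 65
byte 6: (2a XOR 41) XOR 20 = 6b XOR 20 = 4b
byte 7: (0d XOR 11) XOR 68 = 1c XOR 68 = 74
byte 8: (d3 XOR b2) XOR 65 = 61 XOR 65 = 04
byte 9: (fd XOR b0) XOR 61 = 4d XOR 61 = 2c
byte 10: (6f XOR 30) XOR 64 = 5f XOR 64 = 3b
byte 11: (fc XOR ab) XOR 65 = 57 XOR 65 = 32
byte 12: (a6 XOR 23) XOR 72 = 85 XOR 72 = f7
byte 13: (6a XOR 19) XOR 20 = 73 XOR 20 = 53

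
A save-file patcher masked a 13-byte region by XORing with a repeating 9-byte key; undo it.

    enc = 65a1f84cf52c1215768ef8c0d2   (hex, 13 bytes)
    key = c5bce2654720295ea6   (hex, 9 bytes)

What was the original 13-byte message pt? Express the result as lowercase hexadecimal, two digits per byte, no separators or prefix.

The 9-byte key repeats, so the effective keystream is c5 bc e2 65 47 20 29 5e a6 c5 bc e2 65.
byte 0: 65 xor c5 = a0
byte 1: a1 xor bc = 1d
byte 2: f8 xor e2 = 1a
byte 3: 4c xor 65 = 29
byte 4: f5 xor 47 = b2
byte 5: 2c xor 20 = 0c
byte 6: 12 xor 29 = 3b
byte 7: 15 xor 5e = 4b
byte 8: 76 xor a6 = d0
byte 9: 8e xor c5 = 4b
byte 10: f8 xor bc = 44
byte 11: c0 xor e2 = 22
byte 12: d2 xor 65 = b7

a01d1a29b20c3b4bd04b4422b7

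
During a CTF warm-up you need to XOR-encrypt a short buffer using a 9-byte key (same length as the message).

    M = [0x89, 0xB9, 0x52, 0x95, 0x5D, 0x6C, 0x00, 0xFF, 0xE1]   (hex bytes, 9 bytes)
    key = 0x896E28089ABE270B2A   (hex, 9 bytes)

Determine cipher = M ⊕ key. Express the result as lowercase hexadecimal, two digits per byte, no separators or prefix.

XOR is its own inverse, so applying the key byte-wise gives the result directly.
byte 0: 10001001 XOR 10001001 = 00000000
byte 1: 10111001 XOR 01101110 = 11010111
byte 2: 01010010 XOR 00101000 = 01111010
byte 3: 10010101 XOR 00001000 = 10011101
byte 4: 01011101 XOR 10011010 = 11000111
byte 5: 01101100 XOR 10111110 = 11010010
byte 6: 00000000 XOR 00100111 = 00100111
byte 7: 11111111 XOR 00001011 = 11110100
byte 8: 11100001 XOR 00101010 = 11001011

00d77a9dc7d227f4cb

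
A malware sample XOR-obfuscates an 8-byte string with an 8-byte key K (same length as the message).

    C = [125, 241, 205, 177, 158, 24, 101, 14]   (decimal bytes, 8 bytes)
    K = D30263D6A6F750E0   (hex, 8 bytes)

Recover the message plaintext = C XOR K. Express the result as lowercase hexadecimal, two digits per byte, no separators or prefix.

aef3ae6738ef35ee

byte 0: 01111101 ^ 11010011 = 10101110
byte 1: 11110001 ^ 00000010 = 11110011
byte 2: 11001101 ^ 01100011 = 10101110
byte 3: 10110001 ^ 11010110 = 01100111
byte 4: 10011110 ^ 10100110 = 00111000
byte 5: 00011000 ^ 11110111 = 11101111
byte 6: 01100101 ^ 01010000 = 00110101
byte 7: 00001110 ^ 11100000 = 11101110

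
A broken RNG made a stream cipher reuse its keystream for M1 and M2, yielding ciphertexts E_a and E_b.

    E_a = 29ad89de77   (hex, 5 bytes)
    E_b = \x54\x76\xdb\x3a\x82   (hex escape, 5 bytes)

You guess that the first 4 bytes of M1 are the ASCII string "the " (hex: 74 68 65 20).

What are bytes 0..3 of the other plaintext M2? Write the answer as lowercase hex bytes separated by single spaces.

First, E_a ⊕ E_b = (M1 ⊕ K) ⊕ (M2 ⊕ K) = M1 ⊕ M2, so the key drops out. Then M2 = (M1 ⊕ M2) ⊕ M1 over the first 4 bytes.
byte 0: (29 ⊕ 54) ⊕ 74 = 7d ⊕ 74 = 09
byte 1: (ad ⊕ 76) ⊕ 68 = db ⊕ 68 = b3
byte 2: (89 ⊕ db) ⊕ 65 = 52 ⊕ 65 = 37
byte 3: (de ⊕ 3a) ⊕ 20 = e4 ⊕ 20 = c4

09 b3 37 c4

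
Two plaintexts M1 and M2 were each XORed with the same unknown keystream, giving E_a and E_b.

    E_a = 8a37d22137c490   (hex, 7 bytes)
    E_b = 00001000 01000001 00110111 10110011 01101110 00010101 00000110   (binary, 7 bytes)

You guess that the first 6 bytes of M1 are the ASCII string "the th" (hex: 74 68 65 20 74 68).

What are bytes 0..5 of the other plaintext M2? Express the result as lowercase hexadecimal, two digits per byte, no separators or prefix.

f61e80b22db9

First, E_a ⊕ E_b = (M1 ⊕ K) ⊕ (M2 ⊕ K) = M1 ⊕ M2, so the key drops out. Then M2 = (M1 ⊕ M2) ⊕ M1 over the first 6 bytes.
byte 0: (8a XOR 08) XOR 74 = 82 XOR 74 = f6
byte 1: (37 XOR 41) XOR 68 = 76 XOR 68 = 1e
byte 2: (d2 XOR 37) XOR 65 = e5 XOR 65 = 80
byte 3: (21 XOR b3) XOR 20 = 92 XOR 20 = b2
byte 4: (37 XOR 6e) XOR 74 = 59 XOR 74 = 2d
byte 5: (c4 XOR 15) XOR 68 = d1 XOR 68 = b9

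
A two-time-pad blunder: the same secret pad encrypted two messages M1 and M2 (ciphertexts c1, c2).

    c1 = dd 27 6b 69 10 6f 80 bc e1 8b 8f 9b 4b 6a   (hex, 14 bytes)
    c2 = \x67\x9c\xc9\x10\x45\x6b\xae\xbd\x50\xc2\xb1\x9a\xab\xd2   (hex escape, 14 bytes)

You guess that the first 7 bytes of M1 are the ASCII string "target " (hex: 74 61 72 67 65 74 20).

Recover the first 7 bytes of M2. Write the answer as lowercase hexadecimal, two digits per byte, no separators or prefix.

First, c1 ⊕ c2 = (M1 ⊕ K) ⊕ (M2 ⊕ K) = M1 ⊕ M2, so the key drops out. Then M2 = (M1 ⊕ M2) ⊕ M1 over the first 7 bytes.
byte 0: (dd xor 67) xor 74 = ba xor 74 = ce
byte 1: (27 xor 9c) xor 61 = bb xor 61 = da
byte 2: (6b xor c9) xor 72 = a2 xor 72 = d0
byte 3: (69 xor 10) xor 67 = 79 xor 67 = 1e
byte 4: (10 xor 45) xor 65 = 55 xor 65 = 30
byte 5: (6f xor 6b) xor 74 = 04 xor 74 = 70
byte 6: (80 xor ae) xor 20 = 2e xor 20 = 0e

cedad01e30700e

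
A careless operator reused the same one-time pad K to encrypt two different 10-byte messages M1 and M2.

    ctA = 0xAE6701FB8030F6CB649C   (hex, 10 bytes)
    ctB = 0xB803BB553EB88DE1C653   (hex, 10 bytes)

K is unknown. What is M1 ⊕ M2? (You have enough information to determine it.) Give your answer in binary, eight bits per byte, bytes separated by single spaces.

ctA ⊕ ctB = (M1 ⊕ K) ⊕ (M2 ⊕ K) = M1 ⊕ M2 — the shared key cancels under XOR.
byte 0: ae xor b8 = 16
byte 1: 67 xor 03 = 64
byte 2: 01 xor bb = ba
byte 3: fb xor 55 = ae
byte 4: 80 xor 3e = be
byte 5: 30 xor b8 = 88
byte 6: f6 xor 8d = 7b
byte 7: cb xor e1 = 2a
byte 8: 64 xor c6 = a2
byte 9: 9c xor 53 = cf

00010110 01100100 10111010 10101110 10111110 10001000 01111011 00101010 10100010 11001111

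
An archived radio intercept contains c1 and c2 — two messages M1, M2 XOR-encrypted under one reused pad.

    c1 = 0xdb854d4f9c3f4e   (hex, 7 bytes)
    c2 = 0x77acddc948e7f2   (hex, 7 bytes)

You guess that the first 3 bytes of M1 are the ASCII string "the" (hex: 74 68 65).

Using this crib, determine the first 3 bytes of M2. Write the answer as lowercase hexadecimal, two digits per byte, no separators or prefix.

First, c1 ⊕ c2 = (M1 ⊕ K) ⊕ (M2 ⊕ K) = M1 ⊕ M2, so the key drops out. Then M2 = (M1 ⊕ M2) ⊕ M1 over the first 3 bytes.
byte 0: (db xor 77) xor 74 = ac xor 74 = d8
byte 1: (85 xor ac) xor 68 = 29 xor 68 = 41
byte 2: (4d xor dd) xor 65 = 90 xor 65 = f5

d841f5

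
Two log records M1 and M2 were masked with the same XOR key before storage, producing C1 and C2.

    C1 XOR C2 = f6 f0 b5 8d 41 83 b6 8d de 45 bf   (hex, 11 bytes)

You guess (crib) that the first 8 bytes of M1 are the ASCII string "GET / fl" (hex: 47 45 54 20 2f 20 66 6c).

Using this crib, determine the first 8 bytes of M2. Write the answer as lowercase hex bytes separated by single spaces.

b1 b5 e1 ad 6e a3 d0 e1

Since C1 ⊕ C2 = M1 ⊕ M2, XORing with the guessed M1 bytes yields the corresponding M2 bytes: M2 = (C1 ⊕ C2) ⊕ M1.
byte 0: f6 xor 47 = b1
byte 1: f0 xor 45 = b5
byte 2: b5 xor 54 = e1
byte 3: 8d xor 20 = ad
byte 4: 41 xor 2f = 6e
byte 5: 83 xor 20 = a3
byte 6: b6 xor 66 = d0
byte 7: 8d xor 6c = e1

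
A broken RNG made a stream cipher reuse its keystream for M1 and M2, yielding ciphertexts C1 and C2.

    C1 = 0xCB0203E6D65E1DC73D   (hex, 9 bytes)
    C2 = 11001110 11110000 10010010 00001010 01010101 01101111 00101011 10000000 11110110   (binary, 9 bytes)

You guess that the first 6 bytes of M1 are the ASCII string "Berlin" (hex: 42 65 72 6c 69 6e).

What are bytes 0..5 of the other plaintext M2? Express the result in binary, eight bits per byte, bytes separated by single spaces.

First, C1 ⊕ C2 = (M1 ⊕ K) ⊕ (M2 ⊕ K) = M1 ⊕ M2, so the key drops out. Then M2 = (M1 ⊕ M2) ⊕ M1 over the first 6 bytes.
byte 0: (cb XOR ce) XOR 42 = 05 XOR 42 = 47
byte 1: (02 XOR f0) XOR 65 = f2 XOR 65 = 97
byte 2: (03 XOR 92) XOR 72 = 91 XOR 72 = e3
byte 3: (e6 XOR 0a) XOR 6c = ec XOR 6c = 80
byte 4: (d6 XOR 55) XOR 69 = 83 XOR 69 = ea
byte 5: (5e XOR 6f) XOR 6e = 31 XOR 6e = 5f

01000111 10010111 11100011 10000000 11101010 01011111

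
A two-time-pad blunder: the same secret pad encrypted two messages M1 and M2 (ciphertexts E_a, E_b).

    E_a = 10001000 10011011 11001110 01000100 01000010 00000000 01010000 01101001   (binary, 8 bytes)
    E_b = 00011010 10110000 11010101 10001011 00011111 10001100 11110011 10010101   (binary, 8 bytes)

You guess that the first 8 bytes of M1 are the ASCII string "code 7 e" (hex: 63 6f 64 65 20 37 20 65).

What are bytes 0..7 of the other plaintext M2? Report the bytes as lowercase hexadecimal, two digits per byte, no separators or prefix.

First, E_a ⊕ E_b = (M1 ⊕ K) ⊕ (M2 ⊕ K) = M1 ⊕ M2, so the key drops out. Then M2 = (M1 ⊕ M2) ⊕ M1 over the first 8 bytes.
byte 0: (88 XOR 1a) XOR 63 = 92 XOR 63 = f1
byte 1: (9b XOR b0) XOR 6f = 2b XOR 6f = 44
byte 2: (ce XOR d5) XOR 64 = 1b XOR 64 = 7f
byte 3: (44 XOR 8b) XOR 65 = cf XOR 65 = aa
byte 4: (42 XOR 1f) XOR 20 = 5d XOR 20 = 7d
byte 5: (00 XOR 8c) XOR 37 = 8c XOR 37 = bb
byte 6: (50 XOR f3) XOR 20 = a3 XOR 20 = 83
byte 7: (69 XOR 95) XOR 65 = fc XOR 65 = 99

f1447faa7dbb8399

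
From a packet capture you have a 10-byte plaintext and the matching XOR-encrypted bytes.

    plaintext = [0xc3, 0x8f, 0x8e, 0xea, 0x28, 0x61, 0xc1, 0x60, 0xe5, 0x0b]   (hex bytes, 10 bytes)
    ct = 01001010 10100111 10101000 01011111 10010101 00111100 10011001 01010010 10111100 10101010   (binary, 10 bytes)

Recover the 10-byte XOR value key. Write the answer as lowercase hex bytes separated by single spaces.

89 28 26 b5 bd 5d 58 32 59 a1

Since ct = plaintext ⊕ key, XORing both sides with plaintext gives key = plaintext ⊕ ct.
byte 0: 195 ^  74 = 137
byte 1: 143 ^ 167 =  40
byte 2: 142 ^ 168 =  38
byte 3: 234 ^  95 = 181
byte 4:  40 ^ 149 = 189
byte 5:  97 ^  60 =  93
byte 6: 193 ^ 153 =  88
byte 7:  96 ^  82 =  50
byte 8: 229 ^ 188 =  89
byte 9:  11 ^ 170 = 161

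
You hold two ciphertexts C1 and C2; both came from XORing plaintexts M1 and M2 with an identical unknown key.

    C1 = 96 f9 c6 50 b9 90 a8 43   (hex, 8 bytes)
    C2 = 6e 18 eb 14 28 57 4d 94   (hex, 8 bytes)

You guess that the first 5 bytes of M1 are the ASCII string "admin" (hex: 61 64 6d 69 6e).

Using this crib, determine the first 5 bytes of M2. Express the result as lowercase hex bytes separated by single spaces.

First, C1 ⊕ C2 = (M1 ⊕ K) ⊕ (M2 ⊕ K) = M1 ⊕ M2, so the key drops out. Then M2 = (M1 ⊕ M2) ⊕ M1 over the first 5 bytes.
byte 0: (96 ^ 6e) ^ 61 = f8 ^ 61 = 99
byte 1: (f9 ^ 18) ^ 64 = e1 ^ 64 = 85
byte 2: (c6 ^ eb) ^ 6d = 2d ^ 6d = 40
byte 3: (50 ^ 14) ^ 69 = 44 ^ 69 = 2d
byte 4: (b9 ^ 28) ^ 6e = 91 ^ 6e = ff

99 85 40 2d ff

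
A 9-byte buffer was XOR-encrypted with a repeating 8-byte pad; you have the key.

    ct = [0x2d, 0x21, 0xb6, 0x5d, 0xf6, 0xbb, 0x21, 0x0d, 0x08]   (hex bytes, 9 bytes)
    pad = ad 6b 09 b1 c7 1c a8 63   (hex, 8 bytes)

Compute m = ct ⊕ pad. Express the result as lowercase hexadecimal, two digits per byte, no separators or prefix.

The 8-byte key repeats, so the effective keystream is ad 6b 09 b1 c7 1c a8 63 ad.
byte 0: 2d XOR ad = 80
byte 1: 21 XOR 6b = 4a
byte 2: b6 XOR 09 = bf
byte 3: 5d XOR b1 = ec
byte 4: f6 XOR c7 = 31
byte 5: bb XOR 1c = a7
byte 6: 21 XOR a8 = 89
byte 7: 0d XOR 63 = 6e
byte 8: 08 XOR ad = a5

804abfec31a7896ea5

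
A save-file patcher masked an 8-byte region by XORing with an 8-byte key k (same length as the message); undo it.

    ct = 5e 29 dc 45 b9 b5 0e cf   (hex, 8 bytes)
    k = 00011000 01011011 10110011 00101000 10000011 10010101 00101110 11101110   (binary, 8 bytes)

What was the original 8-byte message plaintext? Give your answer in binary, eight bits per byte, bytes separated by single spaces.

byte 0: 5e XOR 18 = 46
byte 1: 29 XOR 5b = 72
byte 2: dc XOR b3 = 6f
byte 3: 45 XOR 28 = 6d
byte 4: b9 XOR 83 = 3a
byte 5: b5 XOR 95 = 20
byte 6: 0e XOR 2e = 20
byte 7: cf XOR ee = 21

01000110 01110010 01101111 01101101 00111010 00100000 00100000 00100001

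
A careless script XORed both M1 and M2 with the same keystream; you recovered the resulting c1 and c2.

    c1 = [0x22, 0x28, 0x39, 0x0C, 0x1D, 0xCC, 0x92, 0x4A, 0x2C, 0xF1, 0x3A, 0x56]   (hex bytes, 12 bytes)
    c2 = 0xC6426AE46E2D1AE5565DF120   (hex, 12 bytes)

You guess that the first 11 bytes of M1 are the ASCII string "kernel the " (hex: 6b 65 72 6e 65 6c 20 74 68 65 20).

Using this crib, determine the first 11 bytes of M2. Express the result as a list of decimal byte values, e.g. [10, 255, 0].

First, c1 ⊕ c2 = (M1 ⊕ K) ⊕ (M2 ⊕ K) = M1 ⊕ M2, so the key drops out. Then M2 = (M1 ⊕ M2) ⊕ M1 over the first 11 bytes.
byte 0: (22 ^ c6) ^ 6b = e4 ^ 6b = 8f
byte 1: (28 ^ 42) ^ 65 = 6a ^ 65 = 0f
byte 2: (39 ^ 6a) ^ 72 = 53 ^ 72 = 21
byte 3: (0c ^ e4) ^ 6e = e8 ^ 6e = 86
byte 4: (1d ^ 6e) ^ 65 = 73 ^ 65 = 16
byte 5: (cc ^ 2d) ^ 6c = e1 ^ 6c = 8d
byte 6: (92 ^ 1a) ^ 20 = 88 ^ 20 = a8
byte 7: (4a ^ e5) ^ 74 = af ^ 74 = db
byte 8: (2c ^ 56) ^ 68 = 7a ^ 68 = 12
byte 9: (f1 ^ 5d) ^ 65 = ac ^ 65 = c9
byte 10: (3a ^ f1) ^ 20 = cb ^ 20 = eb

[143, 15, 33, 134, 22, 141, 168, 219, 18, 201, 235]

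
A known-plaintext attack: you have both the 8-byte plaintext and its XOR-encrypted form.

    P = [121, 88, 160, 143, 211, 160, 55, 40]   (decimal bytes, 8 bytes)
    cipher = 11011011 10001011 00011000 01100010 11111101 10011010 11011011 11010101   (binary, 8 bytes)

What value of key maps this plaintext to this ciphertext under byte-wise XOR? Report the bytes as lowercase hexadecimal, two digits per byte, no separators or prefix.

Since cipher = P ⊕ key, XORing both sides with P gives key = P ⊕ cipher.
01111001 xor 11011011 = 10100010
01011000 xor 10001011 = 11010011
10100000 xor 00011000 = 10111000
10001111 xor 01100010 = 11101101
11010011 xor 11111101 = 00101110
10100000 xor 10011010 = 00111010
00110111 xor 11011011 = 11101100
00101000 xor 11010101 = 11111101

a2d3b8ed2e3aecfd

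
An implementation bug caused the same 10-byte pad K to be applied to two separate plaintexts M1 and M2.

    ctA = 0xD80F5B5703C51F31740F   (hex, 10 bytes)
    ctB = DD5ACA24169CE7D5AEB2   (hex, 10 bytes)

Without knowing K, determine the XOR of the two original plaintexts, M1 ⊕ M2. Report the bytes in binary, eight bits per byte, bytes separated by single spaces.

ctA ⊕ ctB = (M1 ⊕ K) ⊕ (M2 ⊕ K) = M1 ⊕ M2 — the shared key cancels under XOR.
d8 xor dd = 05
0f xor 5a = 55
5b xor ca = 91
57 xor 24 = 73
03 xor 16 = 15
c5 xor 9c = 59
1f xor e7 = f8
31 xor d5 = e4
74 xor ae = da
0f xor b2 = bd

00000101 01010101 10010001 01110011 00010101 01011001 11111000 11100100 11011010 10111101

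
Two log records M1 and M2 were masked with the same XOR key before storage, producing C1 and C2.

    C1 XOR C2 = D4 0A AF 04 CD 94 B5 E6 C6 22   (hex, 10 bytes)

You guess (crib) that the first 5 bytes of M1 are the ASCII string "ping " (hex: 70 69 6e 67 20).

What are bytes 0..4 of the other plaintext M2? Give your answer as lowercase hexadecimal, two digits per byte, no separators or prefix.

Since C1 ⊕ C2 = M1 ⊕ M2, XORing with the guessed M1 bytes yields the corresponding M2 bytes: M2 = (C1 ⊕ C2) ⊕ M1.
212 XOR 112 = 164
 10 XOR 105 =  99
175 XOR 110 = 193
  4 XOR 103 =  99
205 XOR  32 = 237

a463c163ed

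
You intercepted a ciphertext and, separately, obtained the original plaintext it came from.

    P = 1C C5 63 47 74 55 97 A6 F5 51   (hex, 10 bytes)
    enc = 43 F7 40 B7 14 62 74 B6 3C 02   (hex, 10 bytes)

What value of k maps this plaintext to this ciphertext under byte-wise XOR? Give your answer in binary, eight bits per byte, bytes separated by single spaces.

Since enc = P ⊕ k, XORing both sides with P gives k = P ⊕ enc.
byte 0: 00011100 ⊕ 01000011 = 01011111
byte 1: 11000101 ⊕ 11110111 = 00110010
byte 2: 01100011 ⊕ 01000000 = 00100011
byte 3: 01000111 ⊕ 10110111 = 11110000
byte 4: 01110100 ⊕ 00010100 = 01100000
byte 5: 01010101 ⊕ 01100010 = 00110111
byte 6: 10010111 ⊕ 01110100 = 11100011
byte 7: 10100110 ⊕ 10110110 = 00010000
byte 8: 11110101 ⊕ 00111100 = 11001001
byte 9: 01010001 ⊕ 00000010 = 01010011

01011111 00110010 00100011 11110000 01100000 00110111 11100011 00010000 11001001 01010011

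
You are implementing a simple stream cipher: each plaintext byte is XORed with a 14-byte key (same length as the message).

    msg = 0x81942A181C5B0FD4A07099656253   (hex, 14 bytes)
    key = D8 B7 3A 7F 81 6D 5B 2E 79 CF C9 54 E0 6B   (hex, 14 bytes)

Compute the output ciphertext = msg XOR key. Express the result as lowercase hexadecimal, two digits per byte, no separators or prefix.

592310679d3654fad9bf50318238

81 ⊕ d8 = 59
94 ⊕ b7 = 23
2a ⊕ 3a = 10
18 ⊕ 7f = 67
1c ⊕ 81 = 9d
5b ⊕ 6d = 36
0f ⊕ 5b = 54
d4 ⊕ 2e = fa
a0 ⊕ 79 = d9
70 ⊕ cf = bf
99 ⊕ c9 = 50
65 ⊕ 54 = 31
62 ⊕ e0 = 82
53 ⊕ 6b = 38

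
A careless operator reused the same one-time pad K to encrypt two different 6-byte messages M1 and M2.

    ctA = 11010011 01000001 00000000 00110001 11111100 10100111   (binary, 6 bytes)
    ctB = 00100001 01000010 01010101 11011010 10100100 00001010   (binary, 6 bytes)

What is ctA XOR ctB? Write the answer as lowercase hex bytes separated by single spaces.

ctA ⊕ ctB = (M1 ⊕ K) ⊕ (M2 ⊕ K) = M1 ⊕ M2 — the shared key cancels under XOR.
11010011 ⊕ 00100001 = 11110010
01000001 ⊕ 01000010 = 00000011
00000000 ⊕ 01010101 = 01010101
00110001 ⊕ 11011010 = 11101011
11111100 ⊕ 10100100 = 01011000
10100111 ⊕ 00001010 = 10101101

f2 03 55 eb 58 ad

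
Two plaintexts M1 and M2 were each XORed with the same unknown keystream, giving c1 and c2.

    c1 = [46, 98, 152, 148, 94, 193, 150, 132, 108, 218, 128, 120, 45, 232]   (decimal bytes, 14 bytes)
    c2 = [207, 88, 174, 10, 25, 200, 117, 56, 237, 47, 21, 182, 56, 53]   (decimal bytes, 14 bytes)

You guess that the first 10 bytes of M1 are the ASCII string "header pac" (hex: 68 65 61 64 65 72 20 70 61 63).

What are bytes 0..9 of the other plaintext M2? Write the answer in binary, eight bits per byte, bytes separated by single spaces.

10001001 01011111 01010111 11111010 00100010 01111011 11000011 11001100 11100000 10010110

First, c1 ⊕ c2 = (M1 ⊕ K) ⊕ (M2 ⊕ K) = M1 ⊕ M2, so the key drops out. Then M2 = (M1 ⊕ M2) ⊕ M1 over the first 10 bytes.
byte 0: (2e XOR cf) XOR 68 = e1 XOR 68 = 89
byte 1: (62 XOR 58) XOR 65 = 3a XOR 65 = 5f
byte 2: (98 XOR ae) XOR 61 = 36 XOR 61 = 57
byte 3: (94 XOR 0a) XOR 64 = 9e XOR 64 = fa
byte 4: (5e XOR 19) XOR 65 = 47 XOR 65 = 22
byte 5: (c1 XOR c8) XOR 72 = 09 XOR 72 = 7b
byte 6: (96 XOR 75) XOR 20 = e3 XOR 20 = c3
byte 7: (84 XOR 38) XOR 70 = bc XOR 70 = cc
byte 8: (6c XOR ed) XOR 61 = 81 XOR 61 = e0
byte 9: (da XOR 2f) XOR 63 = f5 XOR 63 = 96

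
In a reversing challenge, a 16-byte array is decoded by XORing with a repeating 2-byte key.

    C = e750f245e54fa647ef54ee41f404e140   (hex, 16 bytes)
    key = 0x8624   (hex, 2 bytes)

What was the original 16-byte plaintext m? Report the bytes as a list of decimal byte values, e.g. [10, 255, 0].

The 2-byte key repeats, so the effective keystream is 86 24 86 24 86 24 86 24 86 24 86 24 86 24 86 24.
byte 0: 11100111 xor 10000110 = 01100001
byte 1: 01010000 xor 00100100 = 01110100
byte 2: 11110010 xor 10000110 = 01110100
byte 3: 01000101 xor 00100100 = 01100001
byte 4: 11100101 xor 10000110 = 01100011
byte 5: 01001111 xor 00100100 = 01101011
byte 6: 10100110 xor 10000110 = 00100000
byte 7: 01000111 xor 00100100 = 01100011
byte 8: 11101111 xor 10000110 = 01101001
byte 9: 01010100 xor 00100100 = 01110000
byte 10: 11101110 xor 10000110 = 01101000
byte 11: 01000001 xor 00100100 = 01100101
byte 12: 11110100 xor 10000110 = 01110010
byte 13: 00000100 xor 00100100 = 00100000
byte 14: 11100001 xor 10000110 = 01100111
byte 15: 01000000 xor 00100100 = 01100100

[97, 116, 116, 97, 99, 107, 32, 99, 105, 112, 104, 101, 114, 32, 103, 100]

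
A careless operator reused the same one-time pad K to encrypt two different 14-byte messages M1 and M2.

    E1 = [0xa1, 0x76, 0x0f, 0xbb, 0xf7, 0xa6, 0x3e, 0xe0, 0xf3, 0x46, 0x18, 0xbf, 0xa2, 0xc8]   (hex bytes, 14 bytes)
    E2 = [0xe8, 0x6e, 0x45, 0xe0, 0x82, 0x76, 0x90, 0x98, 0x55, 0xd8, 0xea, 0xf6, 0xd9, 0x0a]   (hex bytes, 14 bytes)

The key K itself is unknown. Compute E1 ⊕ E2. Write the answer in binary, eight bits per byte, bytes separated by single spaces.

01001001 00011000 01001010 01011011 01110101 11010000 10101110 01111000 10100110 10011110 11110010 01001001 01111011 11000010

E1 ⊕ E2 = (M1 ⊕ K) ⊕ (M2 ⊕ K) = M1 ⊕ M2 — the shared key cancels under XOR.
byte 0: a1 ^ e8 = 49
byte 1: 76 ^ 6e = 18
byte 2: 0f ^ 45 = 4a
byte 3: bb ^ e0 = 5b
byte 4: f7 ^ 82 = 75
byte 5: a6 ^ 76 = d0
byte 6: 3e ^ 90 = ae
byte 7: e0 ^ 98 = 78
byte 8: f3 ^ 55 = a6
byte 9: 46 ^ d8 = 9e
byte 10: 18 ^ ea = f2
byte 11: bf ^ f6 = 49
byte 12: a2 ^ d9 = 7b
byte 13: c8 ^ 0a = c2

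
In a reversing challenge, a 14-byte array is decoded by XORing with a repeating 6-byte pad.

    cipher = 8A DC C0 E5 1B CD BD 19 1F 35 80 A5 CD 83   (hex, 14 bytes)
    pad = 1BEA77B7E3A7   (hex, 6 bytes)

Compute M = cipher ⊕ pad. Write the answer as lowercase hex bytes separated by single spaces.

91 36 b7 52 f8 6a a6 f3 68 82 63 02 d6 69

The 6-byte key repeats, so the effective keystream is 1b ea 77 b7 e3 a7 1b ea 77 b7 e3 a7 1b ea.
byte 0: 10001010 ⊕ 00011011 = 10010001
byte 1: 11011100 ⊕ 11101010 = 00110110
byte 2: 11000000 ⊕ 01110111 = 10110111
byte 3: 11100101 ⊕ 10110111 = 01010010
byte 4: 00011011 ⊕ 11100011 = 11111000
byte 5: 11001101 ⊕ 10100111 = 01101010
byte 6: 10111101 ⊕ 00011011 = 10100110
byte 7: 00011001 ⊕ 11101010 = 11110011
byte 8: 00011111 ⊕ 01110111 = 01101000
byte 9: 00110101 ⊕ 10110111 = 10000010
byte 10: 10000000 ⊕ 11100011 = 01100011
byte 11: 10100101 ⊕ 10100111 = 00000010
byte 12: 11001101 ⊕ 00011011 = 11010110
byte 13: 10000011 ⊕ 11101010 = 01101001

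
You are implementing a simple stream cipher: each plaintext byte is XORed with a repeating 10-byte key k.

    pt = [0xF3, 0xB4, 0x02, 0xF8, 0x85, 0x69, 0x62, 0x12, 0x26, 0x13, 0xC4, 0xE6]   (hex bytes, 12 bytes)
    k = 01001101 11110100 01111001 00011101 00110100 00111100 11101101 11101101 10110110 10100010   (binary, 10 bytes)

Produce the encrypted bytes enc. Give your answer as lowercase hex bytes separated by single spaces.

The 10-byte key repeats, so the effective keystream is 4d f4 79 1d 34 3c ed ed b6 a2 4d f4.
byte 0: f3 ⊕ 4d = be
byte 1: b4 ⊕ f4 = 40
byte 2: 02 ⊕ 79 = 7b
byte 3: f8 ⊕ 1d = e5
byte 4: 85 ⊕ 34 = b1
byte 5: 69 ⊕ 3c = 55
byte 6: 62 ⊕ ed = 8f
byte 7: 12 ⊕ ed = ff
byte 8: 26 ⊕ b6 = 90
byte 9: 13 ⊕ a2 = b1
byte 10: c4 ⊕ 4d = 89
byte 11: e6 ⊕ f4 = 12

be 40 7b e5 b1 55 8f ff 90 b1 89 12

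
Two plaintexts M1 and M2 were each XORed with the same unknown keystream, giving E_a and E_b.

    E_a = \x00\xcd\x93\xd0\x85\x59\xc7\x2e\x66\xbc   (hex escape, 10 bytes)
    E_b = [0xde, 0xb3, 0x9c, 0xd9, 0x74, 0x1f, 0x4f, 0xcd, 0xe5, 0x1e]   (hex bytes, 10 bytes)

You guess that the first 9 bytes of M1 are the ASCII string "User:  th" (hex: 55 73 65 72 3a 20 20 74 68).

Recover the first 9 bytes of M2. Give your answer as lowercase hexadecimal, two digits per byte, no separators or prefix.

First, E_a ⊕ E_b = (M1 ⊕ K) ⊕ (M2 ⊕ K) = M1 ⊕ M2, so the key drops out. Then M2 = (M1 ⊕ M2) ⊕ M1 over the first 9 bytes.
byte 0: (00 ^ de) ^ 55 = de ^ 55 = 8b
byte 1: (cd ^ b3) ^ 73 = 7e ^ 73 = 0d
byte 2: (93 ^ 9c) ^ 65 = 0f ^ 65 = 6a
byte 3: (d0 ^ d9) ^ 72 = 09 ^ 72 = 7b
byte 4: (85 ^ 74) ^ 3a = f1 ^ 3a = cb
byte 5: (59 ^ 1f) ^ 20 = 46 ^ 20 = 66
byte 6: (c7 ^ 4f) ^ 20 = 88 ^ 20 = a8
byte 7: (2e ^ cd) ^ 74 = e3 ^ 74 = 97
byte 8: (66 ^ e5) ^ 68 = 83 ^ 68 = eb

8b0d6a7bcb66a897eb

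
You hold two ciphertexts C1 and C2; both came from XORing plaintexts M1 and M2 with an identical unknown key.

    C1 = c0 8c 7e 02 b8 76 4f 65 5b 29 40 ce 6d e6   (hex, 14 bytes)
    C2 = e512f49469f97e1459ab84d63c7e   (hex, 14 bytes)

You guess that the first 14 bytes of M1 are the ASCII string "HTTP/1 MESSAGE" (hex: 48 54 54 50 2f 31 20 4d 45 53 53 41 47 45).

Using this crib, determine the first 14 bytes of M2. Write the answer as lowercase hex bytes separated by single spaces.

6d ca de c6 fe be 11 3c 47 d1 97 59 16 dd

First, C1 ⊕ C2 = (M1 ⊕ K) ⊕ (M2 ⊕ K) = M1 ⊕ M2, so the key drops out. Then M2 = (M1 ⊕ M2) ⊕ M1 over the first 14 bytes.
byte 0: (c0 ^ e5) ^ 48 = 25 ^ 48 = 6d
byte 1: (8c ^ 12) ^ 54 = 9e ^ 54 = ca
byte 2: (7e ^ f4) ^ 54 = 8a ^ 54 = de
byte 3: (02 ^ 94) ^ 50 = 96 ^ 50 = c6
byte 4: (b8 ^ 69) ^ 2f = d1 ^ 2f = fe
byte 5: (76 ^ f9) ^ 31 = 8f ^ 31 = be
byte 6: (4f ^ 7e) ^ 20 = 31 ^ 20 = 11
byte 7: (65 ^ 14) ^ 4d = 71 ^ 4d = 3c
byte 8: (5b ^ 59) ^ 45 = 02 ^ 45 = 47
byte 9: (29 ^ ab) ^ 53 = 82 ^ 53 = d1
byte 10: (40 ^ 84) ^ 53 = c4 ^ 53 = 97
byte 11: (ce ^ d6) ^ 41 = 18 ^ 41 = 59
byte 12: (6d ^ 3c) ^ 47 = 51 ^ 47 = 16
byte 13: (e6 ^ 7e) ^ 45 = 98 ^ 45 = dd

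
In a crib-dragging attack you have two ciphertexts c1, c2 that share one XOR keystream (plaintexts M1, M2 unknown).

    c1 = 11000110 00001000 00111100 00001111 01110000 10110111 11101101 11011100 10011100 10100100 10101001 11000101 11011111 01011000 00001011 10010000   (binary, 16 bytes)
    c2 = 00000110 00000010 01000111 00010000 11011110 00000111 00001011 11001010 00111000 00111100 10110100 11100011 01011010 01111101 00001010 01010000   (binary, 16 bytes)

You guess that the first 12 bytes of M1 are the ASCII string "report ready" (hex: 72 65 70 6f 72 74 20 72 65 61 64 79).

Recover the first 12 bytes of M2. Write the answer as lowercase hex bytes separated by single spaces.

b2 6f 0b 70 dc c4 c6 64 c1 f9 79 5f

First, c1 ⊕ c2 = (M1 ⊕ K) ⊕ (M2 ⊕ K) = M1 ⊕ M2, so the key drops out. Then M2 = (M1 ⊕ M2) ⊕ M1 over the first 12 bytes.
byte 0: (c6 XOR 06) XOR 72 = c0 XOR 72 = b2
byte 1: (08 XOR 02) XOR 65 = 0a XOR 65 = 6f
byte 2: (3c XOR 47) XOR 70 = 7b XOR 70 = 0b
byte 3: (0f XOR 10) XOR 6f = 1f XOR 6f = 70
byte 4: (70 XOR de) XOR 72 = ae XOR 72 = dc
byte 5: (b7 XOR 07) XOR 74 = b0 XOR 74 = c4
byte 6: (ed XOR 0b) XOR 20 = e6 XOR 20 = c6
byte 7: (dc XOR ca) XOR 72 = 16 XOR 72 = 64
byte 8: (9c XOR 38) XOR 65 = a4 XOR 65 = c1
byte 9: (a4 XOR 3c) XOR 61 = 98 XOR 61 = f9
byte 10: (a9 XOR b4) XOR 64 = 1d XOR 64 = 79
byte 11: (c5 XOR e3) XOR 79 = 26 XOR 79 = 5f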